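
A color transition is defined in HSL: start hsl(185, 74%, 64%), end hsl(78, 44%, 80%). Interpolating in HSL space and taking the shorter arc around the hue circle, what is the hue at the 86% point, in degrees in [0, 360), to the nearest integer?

Hue arc: Δh = 78 − 185 = -107° (|Δh| ≤ 180, already the shorter path).
H = 185 + 0.86 × (-107) = 92.98 → 93°

93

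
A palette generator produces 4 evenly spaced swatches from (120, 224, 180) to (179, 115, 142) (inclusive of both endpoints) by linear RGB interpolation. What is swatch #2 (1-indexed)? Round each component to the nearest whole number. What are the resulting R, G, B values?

With 4 swatches and endpoints inclusive, swatch 2 sits at t = (2 − 1)/(4 − 1) = 1/3 ≈ 0.3333.
R = 120 + 0.3333 × (179 − 120) = 139.665 → 140
G = 224 + 0.3333 × (115 − 224) = 187.67 → 188
B = 180 + 0.3333 × (142 − 180) = 167.335 → 167

(140, 188, 167)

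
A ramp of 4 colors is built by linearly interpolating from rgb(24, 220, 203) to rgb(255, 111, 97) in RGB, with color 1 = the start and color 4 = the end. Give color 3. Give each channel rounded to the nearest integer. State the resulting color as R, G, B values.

With 4 swatches and endpoints inclusive, swatch 3 sits at t = (3 − 1)/(4 − 1) = 2/3 ≈ 0.6667.
R = 24 + 0.6667 × (255 − 24) = 178.008 → 178
G = 220 + 0.6667 × (111 − 220) = 147.33 → 147
B = 203 + 0.6667 × (97 − 203) = 132.33 → 132

(178, 147, 132)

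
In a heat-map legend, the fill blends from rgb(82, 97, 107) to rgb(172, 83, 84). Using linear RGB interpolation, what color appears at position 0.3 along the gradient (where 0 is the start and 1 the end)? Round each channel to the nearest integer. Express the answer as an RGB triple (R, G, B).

R = 82 + 0.3 × (172 − 82) = 82 + 0.3 × 90 = 109 → 109
G = 97 + 0.3 × (83 − 97) = 97 + 0.3 × -14 = 92.8 → 93
B = 107 + 0.3 × (84 − 107) = 107 + 0.3 × -23 = 100.1 → 100

(109, 93, 100)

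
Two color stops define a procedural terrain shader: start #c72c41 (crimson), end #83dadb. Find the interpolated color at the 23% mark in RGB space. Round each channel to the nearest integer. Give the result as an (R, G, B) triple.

#c72c41 → (199, 44, 65); #83dadb → (131, 218, 219).
23% corresponds to t = 0.23.
R = 199 + 0.23 × (131 − 199) = 199 + 0.23 × -68 = 183.36 → 183
G = 44 + 0.23 × (218 − 44) = 44 + 0.23 × 174 = 84.02 → 84
B = 65 + 0.23 × (219 − 65) = 65 + 0.23 × 154 = 100.42 → 100

(183, 84, 100)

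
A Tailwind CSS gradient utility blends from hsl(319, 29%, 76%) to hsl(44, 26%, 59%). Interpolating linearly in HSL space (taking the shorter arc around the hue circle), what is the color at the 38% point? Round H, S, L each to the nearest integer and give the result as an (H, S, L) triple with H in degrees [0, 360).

(351, 28, 70)

Hue: 44 − 319 = -275°, but |-275| > 180 so the shorter arc goes the other way: Δh = -275 + 360 = 85°.
H = 319 + 0.38 × (85) = 351.3 → 351°
S = 29 + 0.38 × (26 − 29) = 27.86 → 28%
L = 76 + 0.38 × (59 − 76) = 69.54 → 70%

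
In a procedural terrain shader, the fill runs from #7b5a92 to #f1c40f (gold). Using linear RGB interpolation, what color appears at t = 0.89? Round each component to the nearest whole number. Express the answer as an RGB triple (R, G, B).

(228, 184, 29)

#7b5a92 → (123, 90, 146); #f1c40f → (241, 196, 15).
R = 123 + 0.89 × (241 − 123) = 123 + 0.89 × 118 = 228.02 → 228
G = 90 + 0.89 × (196 − 90) = 90 + 0.89 × 106 = 184.34 → 184
B = 146 + 0.89 × (15 − 146) = 146 + 0.89 × -131 = 29.41 → 29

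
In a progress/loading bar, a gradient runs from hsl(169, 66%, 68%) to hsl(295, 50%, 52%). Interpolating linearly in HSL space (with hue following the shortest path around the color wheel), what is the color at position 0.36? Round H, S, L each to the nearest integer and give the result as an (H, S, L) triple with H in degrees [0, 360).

Hue arc: Δh = 295 − 169 = 126° (|Δh| ≤ 180, already the shorter path).
H = 169 + 0.36 × (126) = 214.36 → 214°
S = 66 + 0.36 × (50 − 66) = 60.24 → 60%
L = 68 + 0.36 × (52 − 68) = 62.24 → 62%

(214, 60, 62)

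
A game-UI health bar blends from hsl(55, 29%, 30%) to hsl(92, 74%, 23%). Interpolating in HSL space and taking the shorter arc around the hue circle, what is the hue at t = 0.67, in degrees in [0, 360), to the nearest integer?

80

Hue arc: Δh = 92 − 55 = 37° (|Δh| ≤ 180, already the shorter path).
H = 55 + 0.67 × (37) = 79.79 → 80°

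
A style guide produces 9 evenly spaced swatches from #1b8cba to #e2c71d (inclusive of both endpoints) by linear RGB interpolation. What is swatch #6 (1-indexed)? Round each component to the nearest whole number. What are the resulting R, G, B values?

With 9 swatches and endpoints inclusive, swatch 6 sits at t = (6 − 1)/(9 − 1) = 5/8 ≈ 0.625.
#1b8cba → (27, 140, 186); #e2c71d → (226, 199, 29).
R = 27 + 0.625 × (226 − 27) = 151.375 → 151
G = 140 + 0.625 × (199 − 140) = 176.875 → 177
B = 186 + 0.625 × (29 − 186) = 87.875 → 88

(151, 177, 88)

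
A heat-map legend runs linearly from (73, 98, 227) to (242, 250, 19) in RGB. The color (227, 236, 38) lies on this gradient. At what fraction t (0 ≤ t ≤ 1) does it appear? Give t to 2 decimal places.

0.91

Invert the lerp on the B channel (largest span, 208): t = (38 − 227) / (19 − 227) = -189/-208 = 0.90865.
Check on R: (227 − 73)/(242 − 73) = 0.9112 ✓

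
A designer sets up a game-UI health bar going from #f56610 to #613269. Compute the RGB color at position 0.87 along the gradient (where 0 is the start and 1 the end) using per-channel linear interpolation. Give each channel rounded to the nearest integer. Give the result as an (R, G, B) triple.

#f56610 → (245, 102, 16); #613269 → (97, 50, 105).
R = 245 + 0.87 × (97 − 245) = 245 + 0.87 × -148 = 116.24 → 116
G = 102 + 0.87 × (50 − 102) = 102 + 0.87 × -52 = 56.76 → 57
B = 16 + 0.87 × (105 − 16) = 16 + 0.87 × 89 = 93.43 → 93

(116, 57, 93)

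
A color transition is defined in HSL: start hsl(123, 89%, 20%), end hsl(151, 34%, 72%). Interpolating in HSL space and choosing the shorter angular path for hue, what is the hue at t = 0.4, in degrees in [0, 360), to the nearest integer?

134

Hue arc: Δh = 151 − 123 = 28° (|Δh| ≤ 180, already the shorter path).
H = 123 + 0.4 × (28) = 134.2 → 134°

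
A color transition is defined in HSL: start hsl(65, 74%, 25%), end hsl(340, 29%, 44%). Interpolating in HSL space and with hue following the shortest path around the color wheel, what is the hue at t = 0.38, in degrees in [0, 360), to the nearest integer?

Hue: 340 − 65 = 275°, but |275| > 180 so the shorter arc goes the other way: Δh = 275 − 360 = -85°.
H = 65 + 0.38 × (-85) = 32.7 → 33°

33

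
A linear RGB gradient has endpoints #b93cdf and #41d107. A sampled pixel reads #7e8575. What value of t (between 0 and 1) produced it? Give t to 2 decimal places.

0.49

Invert the lerp on the B channel (largest span, 216): t = (117 − 223) / (7 − 223) = -106/-216 = 0.49074.
Check on R: (126 − 185)/(65 − 185) = 0.4917 ✓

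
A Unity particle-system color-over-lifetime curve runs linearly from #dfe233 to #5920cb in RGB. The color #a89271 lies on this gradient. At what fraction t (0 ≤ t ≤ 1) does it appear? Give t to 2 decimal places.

0.41

Invert the lerp on the G channel (largest span, 194): t = (146 − 226) / (32 − 226) = -80/-194 = 0.41237.
Check on R: (168 − 223)/(89 − 223) = 0.4104 ✓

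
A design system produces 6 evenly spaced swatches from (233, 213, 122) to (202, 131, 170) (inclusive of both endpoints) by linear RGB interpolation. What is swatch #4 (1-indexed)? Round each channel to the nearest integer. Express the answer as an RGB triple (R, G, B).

(214, 164, 151)

With 6 swatches and endpoints inclusive, swatch 4 sits at t = (4 − 1)/(6 − 1) = 3/5 ≈ 0.6.
R = 233 + 0.6 × (202 − 233) = 214.4 → 214
G = 213 + 0.6 × (131 − 213) = 163.8 → 164
B = 122 + 0.6 × (170 − 122) = 150.8 → 151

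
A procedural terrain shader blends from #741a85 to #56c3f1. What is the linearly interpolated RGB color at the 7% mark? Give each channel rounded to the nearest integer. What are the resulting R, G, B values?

(114, 38, 141)

#741a85 → (116, 26, 133); #56c3f1 → (86, 195, 241).
7% corresponds to t = 0.07.
R = 116 + 0.07 × (86 − 116) = 116 + 0.07 × -30 = 113.9 → 114
G = 26 + 0.07 × (195 − 26) = 26 + 0.07 × 169 = 37.83 → 38
B = 133 + 0.07 × (241 − 133) = 133 + 0.07 × 108 = 140.56 → 141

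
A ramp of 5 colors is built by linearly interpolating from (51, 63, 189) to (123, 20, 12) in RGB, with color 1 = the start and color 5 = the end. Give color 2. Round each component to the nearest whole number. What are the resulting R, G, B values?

With 5 swatches and endpoints inclusive, swatch 2 sits at t = (2 − 1)/(5 − 1) = 1/4 ≈ 0.25.
R = 51 + 0.25 × (123 − 51) = 69 → 69
G = 63 + 0.25 × (20 − 63) = 52.25 → 52
B = 189 + 0.25 × (12 − 189) = 144.75 → 145

(69, 52, 145)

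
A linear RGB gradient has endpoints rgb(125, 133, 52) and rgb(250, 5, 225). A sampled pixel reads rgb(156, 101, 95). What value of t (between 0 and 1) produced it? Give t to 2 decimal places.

Invert the lerp on the B channel (largest span, 173): t = (95 − 52) / (225 − 52) = 43/173 = 0.24855.
Check on R: (156 − 125)/(250 − 125) = 0.248 ✓

0.25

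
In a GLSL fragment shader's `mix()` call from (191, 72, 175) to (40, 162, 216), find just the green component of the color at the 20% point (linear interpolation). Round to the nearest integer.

G = 72 + 0.2 × (162 − 72) = 90 → 90

90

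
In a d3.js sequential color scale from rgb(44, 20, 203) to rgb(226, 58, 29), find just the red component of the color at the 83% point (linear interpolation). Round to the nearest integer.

195

R = 44 + 0.83 × (226 − 44) = 195.06 → 195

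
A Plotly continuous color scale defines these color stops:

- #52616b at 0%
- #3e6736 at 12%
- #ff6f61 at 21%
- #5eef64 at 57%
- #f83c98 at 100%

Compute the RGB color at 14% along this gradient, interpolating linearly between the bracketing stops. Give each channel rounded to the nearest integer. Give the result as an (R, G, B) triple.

(105, 105, 64)

14% lies between the 12% and 21% stops, so the local fraction is t = (14 − 12)/(21 − 12) = 2/9 ≈ 0.2222.
#3e6736 → (62, 103, 54); #ff6f61 → (255, 111, 97).
R = 62 + 0.2222 × (255 − 62) = 104.885 → 105
G = 103 + 0.2222 × (111 − 103) = 104.778 → 105
B = 54 + 0.2222 × (97 − 54) = 63.555 → 64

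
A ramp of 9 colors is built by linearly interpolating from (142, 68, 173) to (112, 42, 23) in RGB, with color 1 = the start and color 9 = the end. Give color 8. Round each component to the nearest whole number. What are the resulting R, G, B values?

(116, 45, 42)

With 9 swatches and endpoints inclusive, swatch 8 sits at t = (8 − 1)/(9 − 1) = 7/8 ≈ 0.875.
R = 142 + 0.875 × (112 − 142) = 115.75 → 116
G = 68 + 0.875 × (42 − 68) = 45.25 → 45
B = 173 + 0.875 × (23 − 173) = 41.75 → 42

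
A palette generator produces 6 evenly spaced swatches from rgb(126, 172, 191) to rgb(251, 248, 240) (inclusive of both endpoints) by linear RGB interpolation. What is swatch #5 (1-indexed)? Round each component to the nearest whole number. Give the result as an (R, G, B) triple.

(226, 233, 230)

With 6 swatches and endpoints inclusive, swatch 5 sits at t = (5 − 1)/(6 − 1) = 4/5 ≈ 0.8.
R = 126 + 0.8 × (251 − 126) = 226 → 226
G = 172 + 0.8 × (248 − 172) = 232.8 → 233
B = 191 + 0.8 × (240 − 191) = 230.2 → 230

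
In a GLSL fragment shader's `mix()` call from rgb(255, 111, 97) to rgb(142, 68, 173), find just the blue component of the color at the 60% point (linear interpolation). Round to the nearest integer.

143

B = 97 + 0.6 × (173 − 97) = 142.6 → 143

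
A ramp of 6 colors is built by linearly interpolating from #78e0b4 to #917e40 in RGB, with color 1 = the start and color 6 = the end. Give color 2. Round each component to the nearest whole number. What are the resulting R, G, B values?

(125, 204, 157)

With 6 swatches and endpoints inclusive, swatch 2 sits at t = (2 − 1)/(6 − 1) = 1/5 ≈ 0.2.
#78e0b4 → (120, 224, 180); #917e40 → (145, 126, 64).
R = 120 + 0.2 × (145 − 120) = 125 → 125
G = 224 + 0.2 × (126 − 224) = 204.4 → 204
B = 180 + 0.2 × (64 − 180) = 156.8 → 157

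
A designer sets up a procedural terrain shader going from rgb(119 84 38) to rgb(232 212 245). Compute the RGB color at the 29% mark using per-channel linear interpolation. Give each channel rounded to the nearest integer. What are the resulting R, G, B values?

(152, 121, 98)

29% corresponds to t = 0.29.
R = 119 + 0.29 × (232 − 119) = 119 + 0.29 × 113 = 151.77 → 152
G = 84 + 0.29 × (212 − 84) = 84 + 0.29 × 128 = 121.12 → 121
B = 38 + 0.29 × (245 − 38) = 38 + 0.29 × 207 = 98.03 → 98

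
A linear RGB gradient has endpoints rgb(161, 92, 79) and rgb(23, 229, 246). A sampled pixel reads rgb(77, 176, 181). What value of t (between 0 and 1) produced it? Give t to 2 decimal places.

0.61

Invert the lerp on the B channel (largest span, 167): t = (181 − 79) / (246 − 79) = 102/167 = 0.61078.
Check on R: (77 − 161)/(23 − 161) = 0.6087 ✓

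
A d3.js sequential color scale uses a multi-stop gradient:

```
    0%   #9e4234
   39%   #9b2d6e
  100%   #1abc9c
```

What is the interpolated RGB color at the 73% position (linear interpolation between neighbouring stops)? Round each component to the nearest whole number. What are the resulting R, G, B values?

(83, 125, 136)

73% lies between the 39% and 100% stops, so the local fraction is t = (73 − 39)/(100 − 39) = 34/61 ≈ 0.5574.
#9b2d6e → (155, 45, 110); #1abc9c → (26, 188, 156).
R = 155 + 0.5574 × (26 − 155) = 83.095 → 83
G = 45 + 0.5574 × (188 − 45) = 124.708 → 125
B = 110 + 0.5574 × (156 − 110) = 135.64 → 136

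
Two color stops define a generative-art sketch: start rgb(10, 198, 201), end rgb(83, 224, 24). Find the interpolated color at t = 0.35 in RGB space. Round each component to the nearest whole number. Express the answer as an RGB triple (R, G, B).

R = 10 + 0.35 × (83 − 10) = 10 + 0.35 × 73 = 35.55 → 36
G = 198 + 0.35 × (224 − 198) = 198 + 0.35 × 26 = 207.1 → 207
B = 201 + 0.35 × (24 − 201) = 201 + 0.35 × -177 = 139.05 → 139

(36, 207, 139)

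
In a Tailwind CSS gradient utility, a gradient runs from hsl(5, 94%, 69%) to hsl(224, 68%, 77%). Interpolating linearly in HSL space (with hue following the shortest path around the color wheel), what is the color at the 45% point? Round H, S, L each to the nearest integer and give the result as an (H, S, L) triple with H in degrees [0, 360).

(302, 82, 73)

Hue: 224 − 5 = 219°, but |219| > 180 so the shorter arc goes the other way: Δh = 219 − 360 = -141°.
H = 5 + 0.45 × (-141) = -58.45 → -58 → -58 mod 360 = 302°
S = 94 + 0.45 × (68 − 94) = 82.3 → 82%
L = 69 + 0.45 × (77 − 69) = 72.6 → 73%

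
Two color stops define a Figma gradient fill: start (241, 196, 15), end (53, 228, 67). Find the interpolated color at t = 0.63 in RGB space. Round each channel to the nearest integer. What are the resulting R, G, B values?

R = 241 + 0.63 × (53 − 241) = 241 + 0.63 × -188 = 122.56 → 123
G = 196 + 0.63 × (228 − 196) = 196 + 0.63 × 32 = 216.16 → 216
B = 15 + 0.63 × (67 − 15) = 15 + 0.63 × 52 = 47.76 → 48
So the blended color is (123, 216, 48), about #7bd830.

(123, 216, 48)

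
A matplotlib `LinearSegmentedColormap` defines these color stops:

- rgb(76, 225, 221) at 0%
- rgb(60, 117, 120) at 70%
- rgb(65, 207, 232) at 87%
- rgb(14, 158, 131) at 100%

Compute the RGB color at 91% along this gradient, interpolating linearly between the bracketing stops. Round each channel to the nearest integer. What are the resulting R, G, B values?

91% lies between the 87% and 100% stops, so the local fraction is t = (91 − 87)/(100 − 87) = 4/13 ≈ 0.3077.
R = 65 + 0.3077 × (14 − 65) = 49.307 → 49
G = 207 + 0.3077 × (158 − 207) = 191.923 → 192
B = 232 + 0.3077 × (131 − 232) = 200.922 → 201

(49, 192, 201)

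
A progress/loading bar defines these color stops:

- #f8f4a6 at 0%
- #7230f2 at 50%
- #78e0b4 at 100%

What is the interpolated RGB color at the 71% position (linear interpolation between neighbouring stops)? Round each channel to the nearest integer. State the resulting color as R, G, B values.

71% lies between the 50% and 100% stops, so the local fraction is t = (71 − 50)/(100 − 50) = 21/50 ≈ 0.42.
#7230f2 → (114, 48, 242); #78e0b4 → (120, 224, 180).
R = 114 + 0.42 × (120 − 114) = 116.52 → 117
G = 48 + 0.42 × (224 − 48) = 121.92 → 122
B = 242 + 0.42 × (180 − 242) = 215.96 → 216

(117, 122, 216)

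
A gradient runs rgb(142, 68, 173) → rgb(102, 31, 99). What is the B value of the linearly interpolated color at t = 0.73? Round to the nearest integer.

119

B = 173 + 0.73 × (99 − 173) = 118.98 → 119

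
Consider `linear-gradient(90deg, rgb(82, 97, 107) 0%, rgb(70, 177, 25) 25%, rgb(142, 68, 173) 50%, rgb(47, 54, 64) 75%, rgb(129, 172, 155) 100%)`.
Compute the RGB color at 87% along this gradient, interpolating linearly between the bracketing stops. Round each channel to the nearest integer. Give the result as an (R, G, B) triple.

(86, 111, 108)

87% lies between the 75% and 100% stops, so the local fraction is t = (87 − 75)/(100 − 75) = 12/25 ≈ 0.48.
R = 47 + 0.48 × (129 − 47) = 86.36 → 86
G = 54 + 0.48 × (172 − 54) = 110.64 → 111
B = 64 + 0.48 × (155 − 64) = 107.68 → 108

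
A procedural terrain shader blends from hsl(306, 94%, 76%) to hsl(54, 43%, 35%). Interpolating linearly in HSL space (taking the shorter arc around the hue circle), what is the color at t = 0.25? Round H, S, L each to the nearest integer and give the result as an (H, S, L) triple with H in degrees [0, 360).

Hue: 54 − 306 = -252°, but |-252| > 180 so the shorter arc goes the other way: Δh = -252 + 360 = 108°.
H = 306 + 0.25 × (108) = 333 → 333°
S = 94 + 0.25 × (43 − 94) = 81.25 → 81%
L = 76 + 0.25 × (35 − 76) = 65.75 → 66%

(333, 81, 66)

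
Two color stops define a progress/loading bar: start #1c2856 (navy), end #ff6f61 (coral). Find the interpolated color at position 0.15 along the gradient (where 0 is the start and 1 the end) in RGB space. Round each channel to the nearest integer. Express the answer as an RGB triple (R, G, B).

(62, 51, 88)

#1c2856 → (28, 40, 86); #ff6f61 → (255, 111, 97).
R = 28 + 0.15 × (255 − 28) = 28 + 0.15 × 227 = 62.05 → 62
G = 40 + 0.15 × (111 − 40) = 40 + 0.15 × 71 = 50.65 → 51
B = 86 + 0.15 × (97 − 86) = 86 + 0.15 × 11 = 87.65 → 88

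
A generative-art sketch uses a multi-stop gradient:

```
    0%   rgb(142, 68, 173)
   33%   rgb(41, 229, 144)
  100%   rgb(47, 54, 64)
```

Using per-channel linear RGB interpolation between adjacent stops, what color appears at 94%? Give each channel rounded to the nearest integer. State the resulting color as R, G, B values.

(46, 70, 71)

94% lies between the 33% and 100% stops, so the local fraction is t = (94 − 33)/(100 − 33) = 61/67 ≈ 0.9104.
R = 41 + 0.9104 × (47 − 41) = 46.462 → 46
G = 229 + 0.9104 × (54 − 229) = 69.68 → 70
B = 144 + 0.9104 × (64 − 144) = 71.168 → 71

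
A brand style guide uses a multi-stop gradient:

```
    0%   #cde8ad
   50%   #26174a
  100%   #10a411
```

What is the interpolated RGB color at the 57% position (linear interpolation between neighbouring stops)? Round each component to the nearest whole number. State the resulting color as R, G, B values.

(35, 43, 66)

57% lies between the 50% and 100% stops, so the local fraction is t = (57 − 50)/(100 − 50) = 7/50 ≈ 0.14.
#26174a → (38, 23, 74); #10a411 → (16, 164, 17).
R = 38 + 0.14 × (16 − 38) = 34.92 → 35
G = 23 + 0.14 × (164 − 23) = 42.74 → 43
B = 74 + 0.14 × (17 − 74) = 66.02 → 66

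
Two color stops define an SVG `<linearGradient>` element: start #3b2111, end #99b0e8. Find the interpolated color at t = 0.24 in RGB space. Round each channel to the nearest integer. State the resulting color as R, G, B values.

(82, 67, 69)

#3b2111 → (59, 33, 17); #99b0e8 → (153, 176, 232).
R = 59 + 0.24 × (153 − 59) = 59 + 0.24 × 94 = 81.56 → 82
G = 33 + 0.24 × (176 − 33) = 33 + 0.24 × 143 = 67.32 → 67
B = 17 + 0.24 × (232 − 17) = 17 + 0.24 × 215 = 68.6 → 69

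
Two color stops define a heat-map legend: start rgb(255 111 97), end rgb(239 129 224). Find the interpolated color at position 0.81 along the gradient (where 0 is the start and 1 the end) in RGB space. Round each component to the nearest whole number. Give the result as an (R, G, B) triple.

(242, 126, 200)

R = 255 + 0.81 × (239 − 255) = 255 + 0.81 × -16 = 242.04 → 242
G = 111 + 0.81 × (129 − 111) = 111 + 0.81 × 18 = 125.58 → 126
B = 97 + 0.81 × (224 − 97) = 97 + 0.81 × 127 = 199.87 → 200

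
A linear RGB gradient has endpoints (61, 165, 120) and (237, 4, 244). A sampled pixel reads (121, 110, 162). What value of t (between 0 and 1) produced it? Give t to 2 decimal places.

Invert the lerp on the R channel (largest span, 176): t = (121 − 61) / (237 − 61) = 60/176 = 0.34091.
Check on G: (110 − 165)/(4 − 165) = 0.3416 ✓

0.34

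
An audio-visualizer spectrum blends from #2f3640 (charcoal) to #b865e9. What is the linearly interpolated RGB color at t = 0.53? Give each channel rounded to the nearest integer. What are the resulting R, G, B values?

(120, 79, 154)

#2f3640 → (47, 54, 64); #b865e9 → (184, 101, 233).
R = 47 + 0.53 × (184 − 47) = 47 + 0.53 × 137 = 119.61 → 120
G = 54 + 0.53 × (101 − 54) = 54 + 0.53 × 47 = 78.91 → 79
B = 64 + 0.53 × (233 − 64) = 64 + 0.53 × 169 = 153.57 → 154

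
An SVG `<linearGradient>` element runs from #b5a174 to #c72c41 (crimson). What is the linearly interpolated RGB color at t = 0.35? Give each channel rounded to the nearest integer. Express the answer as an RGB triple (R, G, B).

(187, 120, 98)

#b5a174 → (181, 161, 116); #c72c41 → (199, 44, 65).
R = 181 + 0.35 × (199 − 181) = 181 + 0.35 × 18 = 187.3 → 187
G = 161 + 0.35 × (44 − 161) = 161 + 0.35 × -117 = 120.05 → 120
B = 116 + 0.35 × (65 − 116) = 116 + 0.35 × -51 = 98.15 → 98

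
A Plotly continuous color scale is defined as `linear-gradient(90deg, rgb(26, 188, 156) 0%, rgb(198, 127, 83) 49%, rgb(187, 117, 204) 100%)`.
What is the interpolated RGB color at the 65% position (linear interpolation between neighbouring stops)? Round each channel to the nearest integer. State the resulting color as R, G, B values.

65% lies between the 49% and 100% stops, so the local fraction is t = (65 − 49)/(100 − 49) = 16/51 ≈ 0.3137.
R = 198 + 0.3137 × (187 − 198) = 194.549 → 195
G = 127 + 0.3137 × (117 − 127) = 123.863 → 124
B = 83 + 0.3137 × (204 − 83) = 120.958 → 121

(195, 124, 121)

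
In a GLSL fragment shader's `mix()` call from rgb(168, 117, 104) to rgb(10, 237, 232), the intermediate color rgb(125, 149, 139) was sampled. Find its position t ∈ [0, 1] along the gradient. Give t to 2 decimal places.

Invert the lerp on the R channel (largest span, 158): t = (125 − 168) / (10 − 168) = -43/-158 = 0.27215.
Check on G: (149 − 117)/(237 − 117) = 0.2667 ✓

0.27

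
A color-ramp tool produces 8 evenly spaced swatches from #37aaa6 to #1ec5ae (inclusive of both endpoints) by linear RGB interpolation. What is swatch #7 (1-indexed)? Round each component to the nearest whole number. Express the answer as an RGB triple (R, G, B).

With 8 swatches and endpoints inclusive, swatch 7 sits at t = (7 − 1)/(8 − 1) = 6/7 ≈ 0.8571.
#37aaa6 → (55, 170, 166); #1ec5ae → (30, 197, 174).
R = 55 + 0.8571 × (30 − 55) = 33.573 → 34
G = 170 + 0.8571 × (197 − 170) = 193.142 → 193
B = 166 + 0.8571 × (174 − 166) = 172.857 → 173

(34, 193, 173)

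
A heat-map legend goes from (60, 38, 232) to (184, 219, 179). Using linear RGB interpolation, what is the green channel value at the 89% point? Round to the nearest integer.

199

G = 38 + 0.89 × (219 − 38) = 199.09 → 199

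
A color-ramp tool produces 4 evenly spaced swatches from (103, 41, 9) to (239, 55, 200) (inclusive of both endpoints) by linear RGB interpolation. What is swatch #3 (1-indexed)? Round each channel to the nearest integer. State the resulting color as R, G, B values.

With 4 swatches and endpoints inclusive, swatch 3 sits at t = (3 − 1)/(4 − 1) = 2/3 ≈ 0.6667.
R = 103 + 0.6667 × (239 − 103) = 193.671 → 194
G = 41 + 0.6667 × (55 − 41) = 50.334 → 50
B = 9 + 0.6667 × (200 − 9) = 136.34 → 136

(194, 50, 136)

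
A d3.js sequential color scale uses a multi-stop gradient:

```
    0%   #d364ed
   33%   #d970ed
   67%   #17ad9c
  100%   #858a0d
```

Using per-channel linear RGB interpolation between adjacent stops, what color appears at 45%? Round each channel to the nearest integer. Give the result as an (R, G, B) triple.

(149, 134, 208)

45% lies between the 33% and 67% stops, so the local fraction is t = (45 − 33)/(67 − 33) = 12/34 ≈ 0.3529.
#d970ed → (217, 112, 237); #17ad9c → (23, 173, 156).
R = 217 + 0.3529 × (23 − 217) = 148.537 → 149
G = 112 + 0.3529 × (173 − 112) = 133.527 → 134
B = 237 + 0.3529 × (156 − 237) = 208.415 → 208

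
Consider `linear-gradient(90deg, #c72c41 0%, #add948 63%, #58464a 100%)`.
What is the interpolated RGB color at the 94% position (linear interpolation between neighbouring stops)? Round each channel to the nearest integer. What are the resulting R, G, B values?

94% lies between the 63% and 100% stops, so the local fraction is t = (94 − 63)/(100 − 63) = 31/37 ≈ 0.8378.
#add948 → (173, 217, 72); #58464a → (88, 70, 74).
R = 173 + 0.8378 × (88 − 173) = 101.787 → 102
G = 217 + 0.8378 × (70 − 217) = 93.843 → 94
B = 72 + 0.8378 × (74 − 72) = 73.676 → 74

(102, 94, 74)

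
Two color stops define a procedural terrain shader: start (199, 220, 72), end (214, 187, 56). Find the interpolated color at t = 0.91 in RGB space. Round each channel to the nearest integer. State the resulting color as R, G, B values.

(213, 190, 57)

R = 199 + 0.91 × (214 − 199) = 199 + 0.91 × 15 = 212.65 → 213
G = 220 + 0.91 × (187 − 220) = 220 + 0.91 × -33 = 189.97 → 190
B = 72 + 0.91 × (56 − 72) = 72 + 0.91 × -16 = 57.44 → 57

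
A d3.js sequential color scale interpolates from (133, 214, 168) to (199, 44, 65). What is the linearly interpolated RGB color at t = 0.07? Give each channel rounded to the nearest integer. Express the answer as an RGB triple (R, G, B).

(138, 202, 161)

R = 133 + 0.07 × (199 − 133) = 133 + 0.07 × 66 = 137.62 → 138
G = 214 + 0.07 × (44 − 214) = 214 + 0.07 × -170 = 202.1 → 202
B = 168 + 0.07 × (65 − 168) = 168 + 0.07 × -103 = 160.79 → 161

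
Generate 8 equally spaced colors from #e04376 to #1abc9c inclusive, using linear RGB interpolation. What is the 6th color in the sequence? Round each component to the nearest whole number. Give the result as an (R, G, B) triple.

With 8 swatches and endpoints inclusive, swatch 6 sits at t = (6 − 1)/(8 − 1) = 5/7 ≈ 0.7143.
#e04376 → (224, 67, 118); #1abc9c → (26, 188, 156).
R = 224 + 0.7143 × (26 − 224) = 82.569 → 83
G = 67 + 0.7143 × (188 − 67) = 153.43 → 153
B = 118 + 0.7143 × (156 − 118) = 145.143 → 145

(83, 153, 145)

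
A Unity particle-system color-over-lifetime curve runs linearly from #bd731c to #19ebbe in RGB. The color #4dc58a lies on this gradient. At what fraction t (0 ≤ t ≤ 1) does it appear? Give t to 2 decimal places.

0.68

Invert the lerp on the R channel (largest span, 164): t = (77 − 189) / (25 − 189) = -112/-164 = 0.68293.
Check on G: (197 − 115)/(235 − 115) = 0.6833 ✓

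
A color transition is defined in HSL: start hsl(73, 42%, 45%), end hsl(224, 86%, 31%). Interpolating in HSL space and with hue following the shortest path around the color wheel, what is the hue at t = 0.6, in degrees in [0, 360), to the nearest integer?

Hue arc: Δh = 224 − 73 = 151° (|Δh| ≤ 180, already the shorter path).
H = 73 + 0.6 × (151) = 163.6 → 164°

164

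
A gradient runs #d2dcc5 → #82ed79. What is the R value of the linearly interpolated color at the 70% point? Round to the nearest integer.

154

R₁ = 210 (from #d2dcc5), R₂ = 130 (from #82ed79).
R = 210 + 0.7 × (130 − 210) = 154 → 154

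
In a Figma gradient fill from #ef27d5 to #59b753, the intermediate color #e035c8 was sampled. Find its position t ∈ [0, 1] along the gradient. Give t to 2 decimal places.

0.10

Invert the lerp on the R channel (largest span, 150): t = (224 − 239) / (89 − 239) = -15/-150 = 0.1.
Check on G: (53 − 39)/(183 − 39) = 0.09722 ✓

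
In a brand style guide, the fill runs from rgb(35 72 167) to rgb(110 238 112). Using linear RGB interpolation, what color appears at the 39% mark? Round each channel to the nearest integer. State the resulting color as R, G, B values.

(64, 137, 146)

39% corresponds to t = 0.39.
R = 35 + 0.39 × (110 − 35) = 35 + 0.39 × 75 = 64.25 → 64
G = 72 + 0.39 × (238 − 72) = 72 + 0.39 × 166 = 136.74 → 137
B = 167 + 0.39 × (112 − 167) = 167 + 0.39 × -55 = 145.55 → 146
So the blended color is (64, 137, 146), about #408992.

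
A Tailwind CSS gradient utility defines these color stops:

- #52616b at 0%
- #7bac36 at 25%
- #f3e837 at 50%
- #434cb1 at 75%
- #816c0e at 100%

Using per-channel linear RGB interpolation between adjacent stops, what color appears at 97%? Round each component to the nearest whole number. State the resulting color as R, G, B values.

(122, 104, 34)

97% lies between the 75% and 100% stops, so the local fraction is t = (97 − 75)/(100 − 75) = 22/25 ≈ 0.88.
#434cb1 → (67, 76, 177); #816c0e → (129, 108, 14).
R = 67 + 0.88 × (129 − 67) = 121.56 → 122
G = 76 + 0.88 × (108 − 76) = 104.16 → 104
B = 177 + 0.88 × (14 − 177) = 33.56 → 34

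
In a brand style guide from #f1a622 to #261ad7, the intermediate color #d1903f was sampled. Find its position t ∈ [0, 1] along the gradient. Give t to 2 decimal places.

0.16

Invert the lerp on the R channel (largest span, 203): t = (209 − 241) / (38 − 241) = -32/-203 = 0.15764.
Check on G: (144 − 166)/(26 − 166) = 0.1571 ✓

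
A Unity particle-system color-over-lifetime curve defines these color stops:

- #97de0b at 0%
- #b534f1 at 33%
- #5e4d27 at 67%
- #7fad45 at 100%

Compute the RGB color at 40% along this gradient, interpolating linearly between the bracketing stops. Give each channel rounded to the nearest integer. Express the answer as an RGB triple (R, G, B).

(163, 57, 199)

40% lies between the 33% and 67% stops, so the local fraction is t = (40 − 33)/(67 − 33) = 7/34 ≈ 0.2059.
#b534f1 → (181, 52, 241); #5e4d27 → (94, 77, 39).
R = 181 + 0.2059 × (94 − 181) = 163.087 → 163
G = 52 + 0.2059 × (77 − 52) = 57.148 → 57
B = 241 + 0.2059 × (39 − 241) = 199.408 → 199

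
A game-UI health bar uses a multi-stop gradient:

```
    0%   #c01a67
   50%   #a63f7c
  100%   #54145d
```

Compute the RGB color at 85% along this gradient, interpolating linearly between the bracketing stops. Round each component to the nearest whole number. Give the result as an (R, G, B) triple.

85% lies between the 50% and 100% stops, so the local fraction is t = (85 − 50)/(100 − 50) = 35/50 ≈ 0.7.
#a63f7c → (166, 63, 124); #54145d → (84, 20, 93).
R = 166 + 0.7 × (84 − 166) = 108.6 → 109
G = 63 + 0.7 × (20 − 63) = 32.9 → 33
B = 124 + 0.7 × (93 − 124) = 102.3 → 102

(109, 33, 102)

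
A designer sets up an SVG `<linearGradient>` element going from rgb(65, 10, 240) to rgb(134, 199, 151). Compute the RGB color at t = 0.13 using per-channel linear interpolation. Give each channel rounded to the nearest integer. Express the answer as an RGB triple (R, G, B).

(74, 35, 228)

R = 65 + 0.13 × (134 − 65) = 65 + 0.13 × 69 = 73.97 → 74
G = 10 + 0.13 × (199 − 10) = 10 + 0.13 × 189 = 34.57 → 35
B = 240 + 0.13 × (151 − 240) = 240 + 0.13 × -89 = 228.43 → 228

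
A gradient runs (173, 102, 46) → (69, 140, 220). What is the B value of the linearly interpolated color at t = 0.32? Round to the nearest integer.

B = 46 + 0.32 × (220 − 46) = 101.68 → 102

102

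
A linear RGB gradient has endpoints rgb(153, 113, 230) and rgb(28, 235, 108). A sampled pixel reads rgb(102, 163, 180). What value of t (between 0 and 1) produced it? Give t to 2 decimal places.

0.41

Invert the lerp on the R channel (largest span, 125): t = (102 − 153) / (28 − 153) = -51/-125 = 0.408.
Check on G: (163 − 113)/(235 − 113) = 0.4098 ✓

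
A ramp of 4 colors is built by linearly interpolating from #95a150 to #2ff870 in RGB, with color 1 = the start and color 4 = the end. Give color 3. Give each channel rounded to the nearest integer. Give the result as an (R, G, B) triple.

(81, 219, 101)

With 4 swatches and endpoints inclusive, swatch 3 sits at t = (3 − 1)/(4 − 1) = 2/3 ≈ 0.6667.
#95a150 → (149, 161, 80); #2ff870 → (47, 248, 112).
R = 149 + 0.6667 × (47 − 149) = 80.997 → 81
G = 161 + 0.6667 × (248 − 161) = 219.003 → 219
B = 80 + 0.6667 × (112 − 80) = 101.334 → 101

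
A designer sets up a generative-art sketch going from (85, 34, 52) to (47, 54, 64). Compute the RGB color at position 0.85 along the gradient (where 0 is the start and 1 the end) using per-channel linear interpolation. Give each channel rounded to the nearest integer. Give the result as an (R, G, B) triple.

(53, 51, 62)

R = 85 + 0.85 × (47 − 85) = 85 + 0.85 × -38 = 52.7 → 53
G = 34 + 0.85 × (54 − 34) = 34 + 0.85 × 20 = 51 → 51
B = 52 + 0.85 × (64 − 52) = 52 + 0.85 × 12 = 62.2 → 62
So the blended color is (53, 51, 62), about #35333e.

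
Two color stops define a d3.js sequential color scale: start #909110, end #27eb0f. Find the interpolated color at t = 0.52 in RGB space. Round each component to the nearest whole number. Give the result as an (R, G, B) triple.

(89, 192, 15)

#909110 → (144, 145, 16); #27eb0f → (39, 235, 15).
R = 144 + 0.52 × (39 − 144) = 144 + 0.52 × -105 = 89.4 → 89
G = 145 + 0.52 × (235 − 145) = 145 + 0.52 × 90 = 191.8 → 192
B = 16 + 0.52 × (15 − 16) = 16 + 0.52 × -1 = 15.48 → 15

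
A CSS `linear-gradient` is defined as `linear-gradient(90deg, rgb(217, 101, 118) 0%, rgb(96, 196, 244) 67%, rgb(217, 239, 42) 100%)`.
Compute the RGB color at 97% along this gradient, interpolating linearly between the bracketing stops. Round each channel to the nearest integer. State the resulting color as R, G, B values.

97% lies between the 67% and 100% stops, so the local fraction is t = (97 − 67)/(100 − 67) = 30/33 ≈ 0.9091.
R = 96 + 0.9091 × (217 − 96) = 206.001 → 206
G = 196 + 0.9091 × (239 − 196) = 235.091 → 235
B = 244 + 0.9091 × (42 − 244) = 60.362 → 60

(206, 235, 60)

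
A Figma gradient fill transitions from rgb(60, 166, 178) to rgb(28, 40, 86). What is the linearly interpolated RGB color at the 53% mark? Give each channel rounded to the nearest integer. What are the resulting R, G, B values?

53% corresponds to t = 0.53.
R = 60 + 0.53 × (28 − 60) = 60 + 0.53 × -32 = 43.04 → 43
G = 166 + 0.53 × (40 − 166) = 166 + 0.53 × -126 = 99.22 → 99
B = 178 + 0.53 × (86 − 178) = 178 + 0.53 × -92 = 129.24 → 129

(43, 99, 129)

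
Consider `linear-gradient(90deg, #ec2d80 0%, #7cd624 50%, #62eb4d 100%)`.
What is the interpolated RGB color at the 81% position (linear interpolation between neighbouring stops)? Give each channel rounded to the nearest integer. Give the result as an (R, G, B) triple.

81% lies between the 50% and 100% stops, so the local fraction is t = (81 − 50)/(100 − 50) = 31/50 ≈ 0.62.
#7cd624 → (124, 214, 36); #62eb4d → (98, 235, 77).
R = 124 + 0.62 × (98 − 124) = 107.88 → 108
G = 214 + 0.62 × (235 − 214) = 227.02 → 227
B = 36 + 0.62 × (77 − 36) = 61.42 → 61

(108, 227, 61)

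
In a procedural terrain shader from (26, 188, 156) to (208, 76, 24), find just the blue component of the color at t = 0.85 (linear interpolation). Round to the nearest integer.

B = 156 + 0.85 × (24 − 156) = 43.8 → 44

44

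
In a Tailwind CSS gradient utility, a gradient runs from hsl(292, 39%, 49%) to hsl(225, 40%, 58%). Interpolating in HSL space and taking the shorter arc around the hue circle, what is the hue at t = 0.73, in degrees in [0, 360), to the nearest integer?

Hue arc: Δh = 225 − 292 = -67° (|Δh| ≤ 180, already the shorter path).
H = 292 + 0.73 × (-67) = 243.09 → 243°

243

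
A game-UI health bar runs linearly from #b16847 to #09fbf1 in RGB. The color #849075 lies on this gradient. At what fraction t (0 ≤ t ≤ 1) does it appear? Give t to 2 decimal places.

0.27

Invert the lerp on the B channel (largest span, 170): t = (117 − 71) / (241 − 71) = 46/170 = 0.27059.
Check on R: (132 − 177)/(9 − 177) = 0.2679 ✓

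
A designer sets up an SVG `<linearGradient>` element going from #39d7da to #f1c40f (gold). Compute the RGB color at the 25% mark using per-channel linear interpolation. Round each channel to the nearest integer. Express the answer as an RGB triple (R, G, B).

(103, 210, 167)

#39d7da → (57, 215, 218); #f1c40f → (241, 196, 15).
25% corresponds to t = 0.25.
R = 57 + 0.25 × (241 − 57) = 57 + 0.25 × 184 = 103 → 103
G = 215 + 0.25 × (196 − 215) = 215 + 0.25 × -19 = 210.25 → 210
B = 218 + 0.25 × (15 − 218) = 218 + 0.25 × -203 = 167.25 → 167
So the blended color is (103, 210, 167), about #67d2a7.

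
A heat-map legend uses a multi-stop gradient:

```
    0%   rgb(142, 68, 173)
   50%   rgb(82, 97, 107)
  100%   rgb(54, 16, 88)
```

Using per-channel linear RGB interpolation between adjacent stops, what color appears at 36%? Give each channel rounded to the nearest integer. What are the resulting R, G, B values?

36% lies between the 0% and 50% stops, so the local fraction is t = (36 − 0)/(50 − 0) = 36/50 ≈ 0.72.
R = 142 + 0.72 × (82 − 142) = 98.8 → 99
G = 68 + 0.72 × (97 − 68) = 88.88 → 89
B = 173 + 0.72 × (107 − 173) = 125.48 → 125

(99, 89, 125)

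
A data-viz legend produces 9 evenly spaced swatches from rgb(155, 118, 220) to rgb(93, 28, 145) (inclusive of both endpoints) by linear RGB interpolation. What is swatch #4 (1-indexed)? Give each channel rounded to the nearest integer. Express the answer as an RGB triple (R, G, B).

With 9 swatches and endpoints inclusive, swatch 4 sits at t = (4 − 1)/(9 − 1) = 3/8 ≈ 0.375.
R = 155 + 0.375 × (93 − 155) = 131.75 → 132
G = 118 + 0.375 × (28 − 118) = 84.25 → 84
B = 220 + 0.375 × (145 − 220) = 191.875 → 192

(132, 84, 192)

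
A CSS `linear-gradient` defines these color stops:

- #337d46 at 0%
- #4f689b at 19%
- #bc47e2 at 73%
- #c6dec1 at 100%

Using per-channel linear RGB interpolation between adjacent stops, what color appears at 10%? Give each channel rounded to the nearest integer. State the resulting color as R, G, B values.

10% lies between the 0% and 19% stops, so the local fraction is t = (10 − 0)/(19 − 0) = 10/19 ≈ 0.5263.
#337d46 → (51, 125, 70); #4f689b → (79, 104, 155).
R = 51 + 0.5263 × (79 − 51) = 65.736 → 66
G = 125 + 0.5263 × (104 − 125) = 113.948 → 114
B = 70 + 0.5263 × (155 − 70) = 114.736 → 115

(66, 114, 115)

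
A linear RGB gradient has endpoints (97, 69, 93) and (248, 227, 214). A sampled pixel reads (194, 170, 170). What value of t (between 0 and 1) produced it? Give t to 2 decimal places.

0.64

Invert the lerp on the G channel (largest span, 158): t = (170 − 69) / (227 − 69) = 101/158 = 0.63924.
Check on R: (194 − 97)/(248 − 97) = 0.6424 ✓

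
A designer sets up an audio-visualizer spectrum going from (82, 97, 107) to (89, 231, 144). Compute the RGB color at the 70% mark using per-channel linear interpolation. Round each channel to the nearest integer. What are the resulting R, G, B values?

70% corresponds to t = 0.7.
R = 82 + 0.7 × (89 − 82) = 82 + 0.7 × 7 = 86.9 → 87
G = 97 + 0.7 × (231 − 97) = 97 + 0.7 × 134 = 190.8 → 191
B = 107 + 0.7 × (144 − 107) = 107 + 0.7 × 37 = 132.9 → 133

(87, 191, 133)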